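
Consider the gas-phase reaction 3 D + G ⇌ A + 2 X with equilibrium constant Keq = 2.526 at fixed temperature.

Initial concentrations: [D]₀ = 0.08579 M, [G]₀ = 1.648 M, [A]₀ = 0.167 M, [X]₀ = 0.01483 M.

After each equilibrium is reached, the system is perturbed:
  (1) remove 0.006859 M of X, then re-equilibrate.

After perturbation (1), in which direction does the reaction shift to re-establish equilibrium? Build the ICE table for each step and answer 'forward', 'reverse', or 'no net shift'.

Direction: forward

Q₀ = 0.0353 vs Keq = 2.526 ⇒ Q<K, forward
Step 1:
                   D          G          A          X
  Initial    0.08579      1.648      0.167    0.01483
  Change    -0.04242   -0.01414    0.01414    0.02828
  Equil      0.04337      1.634     0.1811    0.04311
  solve Keq expr → x = 0.01414; check Q = 2.526
Then remove 0.006859 M of X.
Step 2:
                   D          G          A          X
  Initial    0.04337      1.634     0.1811    0.03625
  Change   -0.003162  -0.001054   0.001054   0.002108
  Equil      0.04021      1.633     0.1822    0.03836
  solve Keq expr → x = 0.001054; check Q = 2.526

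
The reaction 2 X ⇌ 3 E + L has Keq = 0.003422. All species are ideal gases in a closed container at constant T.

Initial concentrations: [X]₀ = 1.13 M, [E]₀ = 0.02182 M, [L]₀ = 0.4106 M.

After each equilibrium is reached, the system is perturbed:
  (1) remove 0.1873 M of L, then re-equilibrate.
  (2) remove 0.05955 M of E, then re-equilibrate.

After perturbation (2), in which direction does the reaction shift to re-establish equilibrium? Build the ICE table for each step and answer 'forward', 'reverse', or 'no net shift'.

Direction: forward

Q₀ = 3.3406e-06 vs Keq = 0.003422 ⇒ Q<K, forward
Step 1:
                   X          E          L
  Initial       1.13    0.02182     0.4106
  Change      -0.116      0.174      0.058
  Equil        1.014     0.1958     0.4686
  solve Keq expr → x = 0.058; check Q = 0.003422
Then remove 0.1873 M of L.
Step 2:
                   X          E          L
  Initial      1.014     0.1958     0.2813
  Change    -0.02034     0.0305    0.01017
  Equil       0.9937     0.2263     0.2915
  solve Keq expr → x = 0.01017; check Q = 0.003422
Then remove 0.05955 M of E.
Step 3:
                   X          E          L
  Initial     0.9937     0.1668     0.2915
  Change    -0.03356    0.05034    0.01678
  Equil       0.9601     0.2171     0.3082
  solve Keq expr → x = 0.01678; check Q = 0.003422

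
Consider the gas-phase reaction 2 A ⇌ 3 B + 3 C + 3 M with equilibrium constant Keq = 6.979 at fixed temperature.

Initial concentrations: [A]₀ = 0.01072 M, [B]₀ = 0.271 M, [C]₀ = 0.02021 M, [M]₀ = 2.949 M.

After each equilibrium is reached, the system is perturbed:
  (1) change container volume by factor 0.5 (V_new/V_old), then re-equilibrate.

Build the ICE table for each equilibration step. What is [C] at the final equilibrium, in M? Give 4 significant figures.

[C]_eq = 0.0432 M

Q₀ = 0.03666 vs Keq = 6.979 ⇒ Q<K, forward
Step 1:
                    A           B           C           M
  Initial     0.01072       0.271     0.02021       2.949
  Change    -0.008918     0.01338     0.01338     0.01338
  Equil      0.001802      0.2844     0.03359       2.962
  solve Keq expr → x = 0.004459; check Q = 6.979
Then change container volume by factor 0.5 (V_new/V_old).
Step 2:
                    A           B           C           M
  Initial    0.003603      0.5688     0.06718       5.925
  Change      0.01598    -0.02398    -0.02398    -0.02398
  Equil       0.01959      0.5448      0.0432       5.901
  solve Keq expr → x = -0.007992; check Q = 6.979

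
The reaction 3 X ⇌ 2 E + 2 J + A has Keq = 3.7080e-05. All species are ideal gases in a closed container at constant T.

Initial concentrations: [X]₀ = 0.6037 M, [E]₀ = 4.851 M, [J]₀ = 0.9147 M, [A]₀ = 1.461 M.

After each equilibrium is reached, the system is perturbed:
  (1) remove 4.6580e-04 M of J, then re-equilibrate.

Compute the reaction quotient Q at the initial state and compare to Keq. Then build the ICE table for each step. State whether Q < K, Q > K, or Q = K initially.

Q₀ = 130.7 vs Keq = 3.7080e-05 ⇒ Q>K, reverse
Step 1:
                    X           E           J           A
  I            0.6037       4.851      0.9147       1.461
  C             1.366     -0.9104     -0.9104     -0.4552
  E             1.969       3.941    0.004258       1.006
  solve Keq expr → x = -0.4552; check Q = 3.7080e-05
Then remove 4.6580e-04 M of J.
Step 2:
                    X           E           J           A
  I             1.969       3.941    0.003793       1.006
  C       -6.9384e-04  4.6256e-04  4.6256e-04  2.3128e-04
  E             1.969       3.941    0.004255       1.006
  solve Keq expr → x = 2.3128e-04; check Q = 3.7080e-05

Q₀ = 130.7; Q > K (proceeds reverse)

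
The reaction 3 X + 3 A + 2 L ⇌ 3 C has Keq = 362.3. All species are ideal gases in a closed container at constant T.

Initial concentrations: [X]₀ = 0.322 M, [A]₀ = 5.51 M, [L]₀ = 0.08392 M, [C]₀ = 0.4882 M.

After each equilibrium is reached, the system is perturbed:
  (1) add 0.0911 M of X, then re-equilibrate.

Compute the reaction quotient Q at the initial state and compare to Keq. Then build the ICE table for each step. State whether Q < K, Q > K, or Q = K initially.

Q₀ = 2.958 vs Keq = 362.3 ⇒ Q<K, forward
Step 1:
                   X          A          L          C
  I            0.322       5.51    0.08392     0.4882
  C          -0.0991    -0.0991   -0.06607     0.0991
  E           0.2229      5.411    0.01785     0.5873
  solve Keq expr → x = 0.03303; check Q = 362.3
Then add 0.0911 M of X.
Step 2:
                   X          A          L          C
  I            0.314      5.411    0.01785     0.5873
  C        -0.009547  -0.009547  -0.006365   0.009547
  E           0.3045      5.401    0.01149     0.5968
  solve Keq expr → x = 0.003182; check Q = 362.3

Q₀ = 2.958; Q < K (proceeds forward)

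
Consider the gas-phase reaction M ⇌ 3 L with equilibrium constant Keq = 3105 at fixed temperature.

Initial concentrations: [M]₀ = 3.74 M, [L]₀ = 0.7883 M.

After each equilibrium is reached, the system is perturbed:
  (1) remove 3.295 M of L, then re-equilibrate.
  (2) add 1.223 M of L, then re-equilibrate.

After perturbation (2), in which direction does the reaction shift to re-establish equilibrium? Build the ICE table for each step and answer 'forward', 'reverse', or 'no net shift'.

Q₀ = 0.131 vs Keq = 3105 ⇒ Q<K, forward
Step 1:
                   M          L
  Initial       3.74     0.7883
  Change      -3.335      10.01
  Equil        0.405      10.79
  solve Keq expr → x = 3.335; check Q = 3105
Then remove 3.295 M of L.
Step 2:
                   M          L
  Initial      0.405      7.498
  Change     -0.2284     0.6853
  Equil       0.1765      8.184
  solve Keq expr → x = 0.2284; check Q = 3105
Then add 1.223 M of L.
Step 3:
                   M          L
  Initial     0.1765      9.407
  Change     0.07321    -0.2196
  Equil       0.2497      9.187
  solve Keq expr → x = -0.07321; check Q = 3105

Direction: reverse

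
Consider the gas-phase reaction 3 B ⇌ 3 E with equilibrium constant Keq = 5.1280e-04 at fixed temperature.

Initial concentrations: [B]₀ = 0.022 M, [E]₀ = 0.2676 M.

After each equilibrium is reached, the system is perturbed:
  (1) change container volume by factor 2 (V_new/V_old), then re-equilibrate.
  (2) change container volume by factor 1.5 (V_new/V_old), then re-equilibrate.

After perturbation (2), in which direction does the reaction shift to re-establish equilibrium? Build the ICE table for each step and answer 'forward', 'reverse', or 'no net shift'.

Q₀ = 1800 vs Keq = 5.1280e-04 ⇒ Q>K, reverse
Step 1:
                   B          E
  init         0.022     0.2676
  Δ           0.2461    -0.2461
  eq          0.2681    0.02146
  solve Keq expr → x = -0.08205; check Q = 5.1280e-04
Then change container volume by factor 2 (V_new/V_old).
Step 2:
                   B          E
  init        0.1341    0.01073
  Δ                0          0
  eq          0.1341    0.01073
  solve Keq expr → x = 0; check Q = 5.1280e-04
Then change container volume by factor 1.5 (V_new/V_old).
Step 3:
                   B          E
  init       0.08938   0.007154
  Δ                0          0
  eq         0.08938   0.007154
  solve Keq expr → x = 0; check Q = 5.1280e-04

Direction: no net shift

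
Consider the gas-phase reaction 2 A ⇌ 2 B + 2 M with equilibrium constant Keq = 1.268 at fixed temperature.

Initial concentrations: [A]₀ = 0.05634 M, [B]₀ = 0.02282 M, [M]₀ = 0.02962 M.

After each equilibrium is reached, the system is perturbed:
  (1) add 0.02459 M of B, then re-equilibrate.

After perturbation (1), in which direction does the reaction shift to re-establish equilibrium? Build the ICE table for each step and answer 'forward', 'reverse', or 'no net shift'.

Q₀ = 1.4394e-04 vs Keq = 1.268 ⇒ Q<K, forward
Step 1:
                   A          B          M
  I          0.05634    0.02282    0.02962
  C         -0.05105    0.05105    0.05105
  E         0.005292    0.07387    0.08067
  solve Keq expr → x = 0.02552; check Q = 1.268
Then add 0.02459 M of B.
Step 2:
                   A          B          M
  I         0.005292    0.09846    0.08067
  C         0.001522  -0.001522  -0.001522
  E         0.006813    0.09694    0.07915
  solve Keq expr → x = -7.6079e-04; check Q = 1.268

Direction: reverse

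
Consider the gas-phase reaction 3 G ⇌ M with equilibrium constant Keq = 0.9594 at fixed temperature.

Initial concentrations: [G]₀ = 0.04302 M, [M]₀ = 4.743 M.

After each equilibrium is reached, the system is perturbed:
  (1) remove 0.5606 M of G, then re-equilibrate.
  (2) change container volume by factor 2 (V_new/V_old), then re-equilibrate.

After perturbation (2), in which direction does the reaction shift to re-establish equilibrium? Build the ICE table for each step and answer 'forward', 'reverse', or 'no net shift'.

Direction: reverse

Q₀ = 5.9572e+04 vs Keq = 0.9594 ⇒ Q>K, reverse
Step 1:
                  G         M
  init      0.04302     4.743
  Δ           1.594   -0.5315
  eq          1.637     4.212
  solve Keq expr → x = -0.5315; check Q = 0.9594
Then remove 0.5606 M of G.
Step 2:
                  G         M
  init        1.077     4.212
  Δ          0.5371    -0.179
  eq          1.614     4.033
  solve Keq expr → x = -0.179; check Q = 0.9594
Then change container volume by factor 2 (V_new/V_old).
Step 3:
                  G         M
  init       0.8069     2.016
  Δ           0.442   -0.1473
  eq          1.249     1.869
  solve Keq expr → x = -0.1473; check Q = 0.9594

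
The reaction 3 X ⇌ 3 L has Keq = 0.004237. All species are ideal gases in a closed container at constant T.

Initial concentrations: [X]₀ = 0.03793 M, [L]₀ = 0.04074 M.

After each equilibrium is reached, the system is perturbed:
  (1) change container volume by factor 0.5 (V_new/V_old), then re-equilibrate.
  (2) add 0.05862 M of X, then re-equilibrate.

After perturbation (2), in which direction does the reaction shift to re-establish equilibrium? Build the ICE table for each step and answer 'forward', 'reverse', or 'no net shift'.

Q₀ = 1.239 vs Keq = 0.004237 ⇒ Q>K, reverse
Step 1:
                    X           L
  Initial     0.03793     0.04074
  Change      0.02978    -0.02978
  Equil       0.06771     0.01096
  solve Keq expr → x = -0.009928; check Q = 0.004237
Then change container volume by factor 0.5 (V_new/V_old).
Step 2:
                    X           L
  Initial      0.1354     0.02191
  Change            0           0
  Equil        0.1354     0.02191
  solve Keq expr → x = 0; check Q = 0.004237
Then add 0.05862 M of X.
Step 3:
                    X           L
  Initial       0.194     0.02191
  Change    -0.008164    0.008164
  Equil        0.1859     0.03008
  solve Keq expr → x = 0.002721; check Q = 0.004237

Direction: forward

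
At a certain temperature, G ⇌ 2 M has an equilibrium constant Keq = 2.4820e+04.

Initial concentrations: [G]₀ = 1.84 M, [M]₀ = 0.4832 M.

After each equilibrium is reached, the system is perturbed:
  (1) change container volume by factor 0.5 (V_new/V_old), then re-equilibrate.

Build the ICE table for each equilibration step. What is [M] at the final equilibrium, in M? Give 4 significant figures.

[M]_eq = 8.321 M

Q₀ = 0.1269 vs Keq = 2.4820e+04 ⇒ Q<K, forward
Step 1:
                    G           M
  init           1.84      0.4832
  Δ            -1.839       3.679
  eq       6.9785e-04       4.162
  solve Keq expr → x = 1.839; check Q = 2.4820e+04
Then change container volume by factor 0.5 (V_new/V_old).
Step 2:
                    G           M
  init       0.001396       8.324
  Δ          0.001394   -0.002788
  eq          0.00279       8.321
  solve Keq expr → x = -0.001394; check Q = 2.4820e+04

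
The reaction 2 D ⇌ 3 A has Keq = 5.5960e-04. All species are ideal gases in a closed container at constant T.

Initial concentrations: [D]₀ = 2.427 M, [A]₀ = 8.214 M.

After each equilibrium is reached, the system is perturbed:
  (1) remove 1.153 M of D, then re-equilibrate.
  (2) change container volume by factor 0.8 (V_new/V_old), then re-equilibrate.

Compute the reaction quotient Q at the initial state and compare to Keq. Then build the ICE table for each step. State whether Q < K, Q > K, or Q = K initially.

Q₀ = 94.09 vs Keq = 5.5960e-04 ⇒ Q>K, reverse
Step 1:
                  D         A
  init        2.427     8.214
  Δ           5.262    -7.893
  eq          7.689     0.321
  solve Keq expr → x = -2.631; check Q = 5.5960e-04
Then remove 1.153 M of D.
Step 2:
                  D         A
  init        6.536     0.321
  Δ         0.02155  -0.03232
  eq          6.558    0.2887
  solve Keq expr → x = -0.01077; check Q = 5.5960e-04
Then change container volume by factor 0.8 (V_new/V_old).
Step 3:
                  D         A
  init        8.197    0.3609
  Δ         0.01694  -0.02541
  eq          8.214    0.3355
  solve Keq expr → x = -0.008469; check Q = 5.5960e-04

Q₀ = 94.09; Q > K (proceeds reverse)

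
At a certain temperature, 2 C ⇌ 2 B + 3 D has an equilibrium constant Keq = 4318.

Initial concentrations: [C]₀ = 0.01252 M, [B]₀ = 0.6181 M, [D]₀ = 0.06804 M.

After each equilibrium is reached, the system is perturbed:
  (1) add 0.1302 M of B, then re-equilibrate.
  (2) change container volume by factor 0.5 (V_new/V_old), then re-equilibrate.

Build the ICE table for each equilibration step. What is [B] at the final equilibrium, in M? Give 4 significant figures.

Q₀ = 0.7677 vs Keq = 4318 ⇒ Q<K, forward
Step 1:
                  C         B         D
  I         0.01252    0.6181   0.06804
  C        -0.01228   0.01228   0.01841
  E       2.4386e-04    0.6304   0.08645
  solve Keq expr → x = 0.006138; check Q = 4318
Then add 0.1302 M of B.
Step 2:
                  C         B         D
  I       2.4386e-04    0.7606   0.08645
  C       4.9966e-05 -4.9966e-05 -7.4948e-05
  E       2.9382e-04    0.7605   0.08638
  solve Keq expr → x = -2.4983e-05; check Q = 4318
Then change container volume by factor 0.5 (V_new/V_old).
Step 3:
                  C         B         D
  I       5.8765e-04     1.521    0.1728
  C        0.001051 -0.001051 -0.001576
  E        0.001638      1.52    0.1712
  solve Keq expr → x = -5.2532e-04; check Q = 4318

[B]_eq = 1.52 M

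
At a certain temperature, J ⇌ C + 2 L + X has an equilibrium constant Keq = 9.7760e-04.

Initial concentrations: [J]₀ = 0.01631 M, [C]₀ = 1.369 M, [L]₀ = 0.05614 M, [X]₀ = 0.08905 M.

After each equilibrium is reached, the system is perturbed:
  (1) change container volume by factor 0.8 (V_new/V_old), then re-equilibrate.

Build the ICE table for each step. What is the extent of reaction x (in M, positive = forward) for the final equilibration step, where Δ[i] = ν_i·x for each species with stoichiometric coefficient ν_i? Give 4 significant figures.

Q₀ = 0.02356 vs Keq = 9.7760e-04 ⇒ Q>K, reverse
Step 1:
                    J           C           L           X
  Initial     0.01631       1.369     0.05614     0.08905
  Change       0.0186     -0.0186     -0.0372     -0.0186
  Equil       0.03491        1.35     0.01894     0.07045
  solve Keq expr → x = -0.0186; check Q = 9.7760e-04
Then change container volume by factor 0.8 (V_new/V_old).
Step 2:
                    J           C           L           X
  Initial     0.04364       1.688     0.02368     0.08806
  Change      0.00293    -0.00293   -0.005861    -0.00293
  Equil       0.04657       1.685     0.01781     0.08513
  solve Keq expr → x = -0.00293; check Q = 9.7760e-04

x = -0.00293 M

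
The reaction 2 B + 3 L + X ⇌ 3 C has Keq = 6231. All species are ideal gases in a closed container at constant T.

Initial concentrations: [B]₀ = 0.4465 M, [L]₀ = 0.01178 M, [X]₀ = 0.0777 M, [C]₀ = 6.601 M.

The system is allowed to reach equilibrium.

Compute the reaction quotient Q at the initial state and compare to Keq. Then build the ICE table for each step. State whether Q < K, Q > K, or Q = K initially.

Q₀ = 1.1359e+10 vs Keq = 6231 ⇒ Q>K, reverse
Step 1:
                   B          L          X          C
  Initial     0.4465    0.01178     0.0777      6.601
  Change      0.3782     0.5674     0.1891    -0.5674
  Equil       0.8247     0.5791     0.2668      6.034
  solve Keq expr → x = -0.1891; check Q = 6231

Q₀ = 1.1359e+10; Q > K (proceeds reverse)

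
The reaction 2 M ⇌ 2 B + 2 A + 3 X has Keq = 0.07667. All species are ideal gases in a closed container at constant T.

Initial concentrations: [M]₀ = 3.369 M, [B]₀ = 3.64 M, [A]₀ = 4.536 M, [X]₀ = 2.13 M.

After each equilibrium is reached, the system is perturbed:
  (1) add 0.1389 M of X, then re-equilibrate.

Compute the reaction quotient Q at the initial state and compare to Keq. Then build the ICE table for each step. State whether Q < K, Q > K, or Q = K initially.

Q₀ = 232.1; Q > K (proceeds reverse)

Q₀ = 232.1 vs Keq = 0.07667 ⇒ Q>K, reverse
Step 1:
                  M         B         A         X
  init        3.369      3.64     4.536      2.13
  Δ           1.224    -1.224    -1.224    -1.837
  eq          4.593     2.416     3.312    0.2935
  solve Keq expr → x = -0.6122; check Q = 0.07667
Then add 0.1389 M of X.
Step 2:
                  M         B         A         X
  init        4.593     2.416     3.312    0.4324
  Δ         0.08222  -0.08222  -0.08222   -0.1233
  eq          4.676     2.333     3.229     0.309
  solve Keq expr → x = -0.04111; check Q = 0.07667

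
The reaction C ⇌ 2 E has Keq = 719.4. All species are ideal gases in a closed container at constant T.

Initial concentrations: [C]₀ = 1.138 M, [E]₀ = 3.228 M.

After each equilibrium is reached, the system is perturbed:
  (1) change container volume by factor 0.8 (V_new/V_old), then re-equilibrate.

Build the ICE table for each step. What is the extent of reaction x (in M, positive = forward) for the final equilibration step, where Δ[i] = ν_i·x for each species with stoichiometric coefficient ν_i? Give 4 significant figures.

Q₀ = 9.156 vs Keq = 719.4 ⇒ Q<K, forward
Step 1:
                   C          E
  I            1.138      3.228
  C           -1.097      2.194
  E          0.04087      5.422
  solve Keq expr → x = 1.097; check Q = 719.4
Then change container volume by factor 0.8 (V_new/V_old).
Step 2:
                   C          E
  I          0.05109      6.778
  C          0.01231   -0.02462
  E          0.06339      6.753
  solve Keq expr → x = -0.01231; check Q = 719.4

x = -0.01231 M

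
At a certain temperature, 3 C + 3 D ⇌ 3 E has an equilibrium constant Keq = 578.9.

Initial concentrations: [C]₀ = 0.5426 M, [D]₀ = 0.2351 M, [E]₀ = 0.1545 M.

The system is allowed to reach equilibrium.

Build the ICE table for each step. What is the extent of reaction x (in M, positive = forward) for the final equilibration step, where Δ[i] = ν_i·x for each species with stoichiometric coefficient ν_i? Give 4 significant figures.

Q₀ = 1.777 vs Keq = 578.9 ⇒ Q<K, forward
Step 1:
                  C         D         E
  Initial    0.5426    0.2351    0.1545
  Change    -0.1448   -0.1448    0.1448
  Equil      0.3978   0.09028    0.2993
  solve Keq expr → x = 0.04827; check Q = 578.9

x = 0.04827 M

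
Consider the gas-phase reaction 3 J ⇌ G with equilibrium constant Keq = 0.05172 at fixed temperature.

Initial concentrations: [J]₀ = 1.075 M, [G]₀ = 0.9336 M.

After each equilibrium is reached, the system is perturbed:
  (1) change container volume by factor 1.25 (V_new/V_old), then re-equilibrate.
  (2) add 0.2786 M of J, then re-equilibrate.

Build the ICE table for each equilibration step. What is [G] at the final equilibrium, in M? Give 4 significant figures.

[G]_eq = 0.4439 M

Q₀ = 0.7515 vs Keq = 0.05172 ⇒ Q>K, reverse
Step 1:
                    J           G
  Initial       1.075      0.9336
  Change        1.132     -0.3774
  Equil         2.207      0.5562
  solve Keq expr → x = -0.3774; check Q = 0.05172
Then change container volume by factor 1.25 (V_new/V_old).
Step 2:
                    J           G
  Initial       1.766      0.4449
  Change       0.1842    -0.06142
  Equil          1.95      0.3835
  solve Keq expr → x = -0.06142; check Q = 0.05172
Then add 0.2786 M of J.
Step 3:
                    J           G
  Initial       2.229      0.3835
  Change      -0.1812      0.0604
  Equil         2.047      0.4439
  solve Keq expr → x = 0.0604; check Q = 0.05172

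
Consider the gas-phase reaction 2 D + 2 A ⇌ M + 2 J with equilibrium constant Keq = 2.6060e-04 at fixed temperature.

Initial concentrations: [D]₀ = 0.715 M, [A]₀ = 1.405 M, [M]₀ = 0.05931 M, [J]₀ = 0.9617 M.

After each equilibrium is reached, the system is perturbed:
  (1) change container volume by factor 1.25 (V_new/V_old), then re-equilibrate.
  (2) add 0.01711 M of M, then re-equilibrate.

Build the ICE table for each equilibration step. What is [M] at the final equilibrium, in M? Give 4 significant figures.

[M]_eq = 4.8713e-04 M

Q₀ = 0.05436 vs Keq = 2.6060e-04 ⇒ Q>K, reverse
Step 1:
                    D           A           M           J
  Initial       0.715       1.405     0.05931      0.9617
  Change       0.1174      0.1174    -0.05872     -0.1174
  Equil        0.8324       1.522  5.8725e-04      0.8443
  solve Keq expr → x = -0.05872; check Q = 2.6060e-04
Then change container volume by factor 1.25 (V_new/V_old).
Step 2:
                    D           A           M           J
  Initial       0.666       1.218  4.6980e-04      0.6754
  Change   1.8685e-04  1.8685e-04 -9.3425e-05 -1.8685e-04
  Equil        0.6661       1.218  3.7637e-04      0.6752
  solve Keq expr → x = -9.3425e-05; check Q = 2.6060e-04
Then add 0.01711 M of M.
Step 3:
                    D           A           M           J
  Initial      0.6661       1.218     0.01749      0.6752
  Change        0.034       0.034      -0.017      -0.034
  Equil        0.7001       1.252  4.8713e-04      0.6412
  solve Keq expr → x = -0.017; check Q = 2.6060e-04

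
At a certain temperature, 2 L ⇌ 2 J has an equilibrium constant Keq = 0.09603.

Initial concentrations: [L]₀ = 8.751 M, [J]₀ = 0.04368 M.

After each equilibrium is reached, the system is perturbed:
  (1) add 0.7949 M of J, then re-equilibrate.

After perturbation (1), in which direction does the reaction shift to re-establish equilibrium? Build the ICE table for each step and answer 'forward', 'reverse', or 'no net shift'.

Q₀ = 2.4914e-05 vs Keq = 0.09603 ⇒ Q<K, forward
Step 1:
                   L          J
  I            8.751    0.04368
  C           -2.037      2.037
  E            6.714      2.081
  solve Keq expr → x = 1.018; check Q = 0.09603
Then add 0.7949 M of J.
Step 2:
                   L          J
  I            6.714      2.876
  C           0.6068    -0.6068
  E            7.321      2.269
  solve Keq expr → x = -0.3034; check Q = 0.09603

Direction: reverse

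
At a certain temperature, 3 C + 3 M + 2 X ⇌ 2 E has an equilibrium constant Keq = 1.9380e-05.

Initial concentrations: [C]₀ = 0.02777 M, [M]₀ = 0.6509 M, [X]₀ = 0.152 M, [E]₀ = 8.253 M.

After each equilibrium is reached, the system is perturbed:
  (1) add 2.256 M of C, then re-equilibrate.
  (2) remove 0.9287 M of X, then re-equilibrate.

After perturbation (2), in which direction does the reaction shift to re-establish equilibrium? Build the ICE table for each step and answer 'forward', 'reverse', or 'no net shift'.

Direction: reverse

Q₀ = 4.9919e+08 vs Keq = 1.9380e-05 ⇒ Q>K, reverse
Step 1:
                   C          M          X          E
  init       0.02777     0.6509      0.152      8.253
  Δ            5.891      5.891      3.927     -3.927
  eq           5.918      6.542      4.079      4.326
  solve Keq expr → x = -1.964; check Q = 1.9380e-05
Then add 2.256 M of C.
Step 2:
                   C          M          X          E
  init         8.174      6.542      4.079      4.326
  Δ           -0.644     -0.644    -0.4294     0.4294
  eq            7.53      5.898       3.65      4.755
  solve Keq expr → x = 0.2147; check Q = 1.9380e-05
Then remove 0.9287 M of X.
Step 3:
                   C          M          X          E
  init          7.53      5.898      2.721      4.755
  Δ            0.358      0.358     0.2387    -0.2387
  eq           7.888      6.256       2.96      4.517
  solve Keq expr → x = -0.1193; check Q = 1.9380e-05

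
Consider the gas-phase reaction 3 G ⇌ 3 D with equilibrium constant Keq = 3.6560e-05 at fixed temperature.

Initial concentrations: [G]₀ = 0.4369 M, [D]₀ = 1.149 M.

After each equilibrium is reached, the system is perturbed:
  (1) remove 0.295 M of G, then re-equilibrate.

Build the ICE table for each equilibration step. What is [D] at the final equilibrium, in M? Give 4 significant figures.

Q₀ = 18.19 vs Keq = 3.6560e-05 ⇒ Q>K, reverse
Step 1:
                   G          D
  Initial     0.4369      1.149
  Change       1.098     -1.098
  Equil        1.535    0.05094
  solve Keq expr → x = -0.366; check Q = 3.6560e-05
Then remove 0.295 M of G.
Step 2:
                   G          D
  Initial       1.24    0.05094
  Change    0.009476  -0.009476
  Equil        1.249    0.04147
  solve Keq expr → x = -0.003159; check Q = 3.6560e-05

[D]_eq = 0.04147 M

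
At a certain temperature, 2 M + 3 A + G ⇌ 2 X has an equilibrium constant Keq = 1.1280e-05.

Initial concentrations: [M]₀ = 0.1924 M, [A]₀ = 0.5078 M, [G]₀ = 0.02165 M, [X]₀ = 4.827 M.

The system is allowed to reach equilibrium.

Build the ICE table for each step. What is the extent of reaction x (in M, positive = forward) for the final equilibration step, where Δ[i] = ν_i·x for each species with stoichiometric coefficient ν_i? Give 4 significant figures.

Q₀ = 2.2203e+05 vs Keq = 1.1280e-05 ⇒ Q>K, reverse
Step 1:
                    M           A           G           X
  Initial      0.1924      0.5078     0.02165       4.827
  Change        4.393        6.59       2.197      -4.393
  Equil         4.586       7.098       2.218      0.4337
  solve Keq expr → x = -2.197; check Q = 1.1280e-05

x = -2.197 M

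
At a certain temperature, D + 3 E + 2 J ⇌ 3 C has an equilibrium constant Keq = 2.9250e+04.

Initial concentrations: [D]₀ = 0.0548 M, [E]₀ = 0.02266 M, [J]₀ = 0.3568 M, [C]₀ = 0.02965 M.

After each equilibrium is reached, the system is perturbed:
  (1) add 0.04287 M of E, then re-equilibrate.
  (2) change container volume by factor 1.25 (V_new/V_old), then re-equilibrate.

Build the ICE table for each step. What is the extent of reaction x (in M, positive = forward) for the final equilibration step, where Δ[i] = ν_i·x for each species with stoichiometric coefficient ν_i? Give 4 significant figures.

Q₀ = 321.1 vs Keq = 2.9250e+04 ⇒ Q<K, forward
Step 1:
                    D           E           J           C
  Initial      0.0548     0.02266      0.3568     0.02965
  Change    -0.004912    -0.01474   -0.009823     0.01474
  Equil       0.04989    0.007925       0.347     0.04439
  solve Keq expr → x = 0.004912; check Q = 2.9250e+04
Then add 0.04287 M of E.
Step 2:
                    D           E           J           C
  Initial     0.04989     0.05079       0.347     0.04439
  Change     -0.01155    -0.03466    -0.02311     0.03466
  Equil       0.03833     0.01613      0.3239     0.07905
  solve Keq expr → x = 0.01155; check Q = 2.9250e+04
Then change container volume by factor 1.25 (V_new/V_old).
Step 3:
                    D           E           J           C
  Initial     0.03067     0.01291      0.2591     0.06324
  Change   8.0468e-04    0.002414    0.001609   -0.002414
  Equil       0.03147     0.01532      0.2607     0.06082
  solve Keq expr → x = -8.0468e-04; check Q = 2.9250e+04

x = -8.0468e-04 M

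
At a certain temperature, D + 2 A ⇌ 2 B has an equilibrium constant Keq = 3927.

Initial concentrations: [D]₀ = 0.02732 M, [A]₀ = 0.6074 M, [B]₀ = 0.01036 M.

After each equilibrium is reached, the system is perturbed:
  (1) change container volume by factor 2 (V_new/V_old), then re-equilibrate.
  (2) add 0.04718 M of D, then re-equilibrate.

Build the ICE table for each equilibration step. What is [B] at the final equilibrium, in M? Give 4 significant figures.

[B]_eq = 0.1266 M

Q₀ = 0.01065 vs Keq = 3927 ⇒ Q<K, forward
Step 1:
                  D         A         B
  I         0.02732    0.6074   0.01036
  C        -0.02732  -0.05463   0.05463
  E       3.5204e-06    0.5528   0.06499
  solve Keq expr → x = 0.02732; check Q = 3927
Then change container volume by factor 2 (V_new/V_old).
Step 2:
                  D         A         B
  I       1.7602e-06    0.2764    0.0325
  C       1.7593e-06 3.5187e-06 -3.5187e-06
  E       3.5195e-06    0.2764   0.03249
  solve Keq expr → x = -1.7593e-06; check Q = 3927
Then add 0.04718 M of D.
Step 3:
                  D         A         B
  I         0.04718    0.2764   0.03249
  C        -0.04706  -0.09412   0.09412
  E       1.2288e-04    0.1823    0.1266
  solve Keq expr → x = 0.04706; check Q = 3927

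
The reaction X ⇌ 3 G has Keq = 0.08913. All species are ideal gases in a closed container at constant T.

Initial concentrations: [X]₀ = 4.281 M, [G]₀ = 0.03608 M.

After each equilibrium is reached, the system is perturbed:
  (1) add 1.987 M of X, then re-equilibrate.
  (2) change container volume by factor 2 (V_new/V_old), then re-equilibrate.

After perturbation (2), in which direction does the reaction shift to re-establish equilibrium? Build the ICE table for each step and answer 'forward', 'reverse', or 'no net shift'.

Q₀ = 1.0971e-05 vs Keq = 0.08913 ⇒ Q<K, forward
Step 1:
                    X           G
  Initial       4.281     0.03608
  Change      -0.2254      0.6763
  Equil         4.056      0.7123
  solve Keq expr → x = 0.2254; check Q = 0.08913
Then add 1.987 M of X.
Step 2:
                    X           G
  Initial       6.043      0.7123
  Change     -0.03326     0.09977
  Equil         6.009      0.8121
  solve Keq expr → x = 0.03326; check Q = 0.08913
Then change container volume by factor 2 (V_new/V_old).
Step 3:
                    X           G
  Initial       3.005      0.4061
  Change     -0.07764      0.2329
  Equil         2.927       0.639
  solve Keq expr → x = 0.07764; check Q = 0.08913

Direction: forward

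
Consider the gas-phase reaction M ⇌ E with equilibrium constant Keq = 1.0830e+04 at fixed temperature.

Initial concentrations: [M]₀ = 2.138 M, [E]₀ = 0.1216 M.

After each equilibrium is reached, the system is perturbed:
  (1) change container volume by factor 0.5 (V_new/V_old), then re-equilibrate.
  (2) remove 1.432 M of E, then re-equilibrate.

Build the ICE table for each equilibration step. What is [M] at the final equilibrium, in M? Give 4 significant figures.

[M]_eq = 2.8503e-04 M

Q₀ = 0.05688 vs Keq = 1.0830e+04 ⇒ Q<K, forward
Step 1:
                  M         E
  Initial     2.138    0.1216
  Change     -2.138     2.138
  Equil   2.0862e-04     2.259
  solve Keq expr → x = 2.138; check Q = 1.0830e+04
Then change container volume by factor 0.5 (V_new/V_old).
Step 2:
                  M         E
  Initial 4.1725e-04     4.519
  Change          0         0
  Equil   4.1725e-04     4.519
  solve Keq expr → x = 0; check Q = 1.0830e+04
Then remove 1.432 M of E.
Step 3:
                  M         E
  Initial 4.1725e-04     3.087
  Change  -1.3221e-04 1.3221e-04
  Equil   2.8503e-04     3.087
  solve Keq expr → x = 1.3221e-04; check Q = 1.0830e+04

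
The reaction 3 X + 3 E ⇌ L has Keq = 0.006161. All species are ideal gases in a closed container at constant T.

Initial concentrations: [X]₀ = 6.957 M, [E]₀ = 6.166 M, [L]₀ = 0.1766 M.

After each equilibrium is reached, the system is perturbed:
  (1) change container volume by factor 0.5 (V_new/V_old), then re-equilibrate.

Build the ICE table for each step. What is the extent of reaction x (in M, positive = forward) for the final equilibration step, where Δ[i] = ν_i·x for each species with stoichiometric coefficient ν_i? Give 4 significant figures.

Q₀ = 2.2372e-06 vs Keq = 0.006161 ⇒ Q<K, forward
Step 1:
                   X          E          L
  init         6.957      6.166     0.1766
  Δ           -4.026     -4.026      1.342
  eq           2.931       2.14      1.519
  solve Keq expr → x = 1.342; check Q = 0.006161
Then change container volume by factor 0.5 (V_new/V_old).
Step 2:
                   X          E          L
  init         5.861      4.279      3.037
  Δ           -2.057     -2.057     0.6856
  eq           3.804      2.222      3.723
  solve Keq expr → x = 0.6856; check Q = 0.006161

x = 0.6856 M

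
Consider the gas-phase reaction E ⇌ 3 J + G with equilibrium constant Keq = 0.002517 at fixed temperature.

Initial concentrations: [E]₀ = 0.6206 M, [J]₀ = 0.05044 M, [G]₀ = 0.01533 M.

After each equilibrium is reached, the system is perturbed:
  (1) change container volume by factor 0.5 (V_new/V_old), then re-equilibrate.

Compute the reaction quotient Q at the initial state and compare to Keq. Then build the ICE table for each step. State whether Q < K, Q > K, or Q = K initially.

Q₀ = 3.1700e-06 vs Keq = 0.002517 ⇒ Q<K, forward
Step 1:
                   E          J          G
  init        0.6206    0.05044    0.01533
  Δ         -0.06827     0.2048    0.06827
  eq          0.5523     0.2552     0.0836
  solve Keq expr → x = 0.06827; check Q = 0.002517
Then change container volume by factor 0.5 (V_new/V_old).
Step 2:
                   E          J          G
  init         1.105     0.5105     0.1672
  Δ          0.06718    -0.2015   -0.06718
  eq           1.172      0.309        0.1
  solve Keq expr → x = -0.06718; check Q = 0.002517

Q₀ = 3.1700e-06; Q < K (proceeds forward)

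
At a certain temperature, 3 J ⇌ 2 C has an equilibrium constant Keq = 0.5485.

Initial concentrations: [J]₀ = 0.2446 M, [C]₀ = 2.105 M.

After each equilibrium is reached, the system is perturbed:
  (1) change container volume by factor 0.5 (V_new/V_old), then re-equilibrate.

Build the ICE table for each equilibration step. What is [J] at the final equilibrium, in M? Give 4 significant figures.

[J]_eq = 2.476 M

Q₀ = 302.8 vs Keq = 0.5485 ⇒ Q>K, reverse
Step 1:
                    J           C
  init         0.2446       2.105
  Δ              1.21     -0.8064
  eq            1.454       1.299
  solve Keq expr → x = -0.4032; check Q = 0.5485
Then change container volume by factor 0.5 (V_new/V_old).
Step 2:
                    J           C
  init          2.908       2.597
  Δ           -0.4322      0.2882
  eq            2.476       2.885
  solve Keq expr → x = 0.1441; check Q = 0.5485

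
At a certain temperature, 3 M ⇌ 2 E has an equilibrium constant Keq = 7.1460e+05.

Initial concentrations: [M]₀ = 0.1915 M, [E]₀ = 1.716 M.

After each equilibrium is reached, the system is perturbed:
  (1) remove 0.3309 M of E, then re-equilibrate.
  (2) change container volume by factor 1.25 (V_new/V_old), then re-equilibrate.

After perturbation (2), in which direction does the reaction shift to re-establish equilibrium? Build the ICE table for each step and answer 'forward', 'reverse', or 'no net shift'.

Direction: reverse

Q₀ = 419.3 vs Keq = 7.1460e+05 ⇒ Q<K, forward
Step 1:
                    M           E
  I            0.1915       1.716
  C           -0.1748      0.1165
  E           0.01675       1.833
  solve Keq expr → x = 0.05825; check Q = 7.1460e+05
Then remove 0.3309 M of E.
Step 2:
                    M           E
  I           0.01675       1.502
  C         -0.002074    0.001382
  E           0.01468       1.503
  solve Keq expr → x = 6.9117e-04; check Q = 7.1460e+05
Then change container volume by factor 1.25 (V_new/V_old).
Step 3:
                    M           E
  I           0.01174       1.202
  C        9.0239e-04 -6.0159e-04
  E           0.01264       1.202
  solve Keq expr → x = -3.0080e-04; check Q = 7.1460e+05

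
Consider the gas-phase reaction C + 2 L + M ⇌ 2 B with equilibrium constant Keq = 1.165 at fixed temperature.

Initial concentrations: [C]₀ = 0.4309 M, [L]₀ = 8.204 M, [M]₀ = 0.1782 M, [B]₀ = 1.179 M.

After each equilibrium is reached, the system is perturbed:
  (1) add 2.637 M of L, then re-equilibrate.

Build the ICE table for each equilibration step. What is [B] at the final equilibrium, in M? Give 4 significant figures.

[B]_eq = 1.432 M

Q₀ = 0.269 vs Keq = 1.165 ⇒ Q<K, forward
Step 1:
                  C         L         M         B
  Initial    0.4309     8.204    0.1782     1.179
  Change    -0.1008   -0.2016   -0.1008    0.2016
  Equil      0.3301     8.002    0.0774     1.381
  solve Keq expr → x = 0.1008; check Q = 1.165
Then add 2.637 M of L.
Step 2:
                  C         L         M         B
  Initial    0.3301     10.64    0.0774     1.381
  Change   -0.02579  -0.05157  -0.02579   0.05157
  Equil      0.3043     10.59   0.05161     1.432
  solve Keq expr → x = 0.02579; check Q = 1.165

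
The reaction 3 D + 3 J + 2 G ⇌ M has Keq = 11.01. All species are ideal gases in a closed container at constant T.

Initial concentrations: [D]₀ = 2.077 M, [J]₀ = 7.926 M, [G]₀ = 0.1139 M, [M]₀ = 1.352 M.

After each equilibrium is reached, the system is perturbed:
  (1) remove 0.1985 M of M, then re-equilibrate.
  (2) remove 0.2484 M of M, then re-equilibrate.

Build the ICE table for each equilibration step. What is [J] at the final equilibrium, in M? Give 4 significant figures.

[J]_eq = 7.763 M

Q₀ = 0.02336 vs Keq = 11.01 ⇒ Q<K, forward
Step 1:
                    D           J           G           M
  init          2.077       7.926      0.1139       1.352
  Δ           -0.1615     -0.1615     -0.1077     0.05384
  eq            1.915       7.764     0.00623       1.406
  solve Keq expr → x = 0.05384; check Q = 11.01
Then remove 0.1985 M of M.
Step 2:
                    D           J           G           M
  init          1.915       7.764     0.00623       1.207
  Δ       -6.7828e-04 -6.7828e-04 -4.5219e-04  2.2609e-04
  eq            1.915       7.764    0.005778       1.208
  solve Keq expr → x = 2.2609e-04; check Q = 11.01
Then remove 0.2484 M of M.
Step 3:
                    D           J           G           M
  init          1.915       7.764    0.005778      0.9592
  Δ       -9.3433e-04 -9.3433e-04 -6.2289e-04  3.1144e-04
  eq            1.914       7.763    0.005155      0.9595
  solve Keq expr → x = 3.1144e-04; check Q = 11.01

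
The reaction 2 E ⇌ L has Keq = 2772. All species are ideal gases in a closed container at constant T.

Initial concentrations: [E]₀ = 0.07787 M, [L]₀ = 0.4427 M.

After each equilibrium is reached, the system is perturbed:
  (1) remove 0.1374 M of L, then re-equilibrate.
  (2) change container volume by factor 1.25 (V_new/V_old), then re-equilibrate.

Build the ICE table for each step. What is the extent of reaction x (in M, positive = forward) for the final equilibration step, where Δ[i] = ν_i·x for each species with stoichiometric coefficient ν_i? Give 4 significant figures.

x = -5.1718e-04 M

Q₀ = 73.01 vs Keq = 2772 ⇒ Q<K, forward
Step 1:
                    E           L
  Initial     0.07787      0.4427
  Change     -0.06478     0.03239
  Equil       0.01309      0.4751
  solve Keq expr → x = 0.03239; check Q = 2772
Then remove 0.1374 M of L.
Step 2:
                    E           L
  Initial     0.01309      0.3377
  Change    -0.002038    0.001019
  Equil       0.01105      0.3387
  solve Keq expr → x = 0.001019; check Q = 2772
Then change container volume by factor 1.25 (V_new/V_old).
Step 3:
                    E           L
  Initial    0.008843       0.271
  Change     0.001034 -5.1718e-04
  Equil      0.009877      0.2704
  solve Keq expr → x = -5.1718e-04; check Q = 2772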